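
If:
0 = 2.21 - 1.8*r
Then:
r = 1.23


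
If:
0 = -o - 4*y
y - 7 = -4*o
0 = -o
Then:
No Solution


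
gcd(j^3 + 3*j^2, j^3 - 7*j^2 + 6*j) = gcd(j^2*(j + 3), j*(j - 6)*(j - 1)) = j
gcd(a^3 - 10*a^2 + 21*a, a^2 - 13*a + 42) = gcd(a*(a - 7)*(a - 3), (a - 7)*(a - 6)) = a - 7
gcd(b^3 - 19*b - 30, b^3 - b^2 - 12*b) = b + 3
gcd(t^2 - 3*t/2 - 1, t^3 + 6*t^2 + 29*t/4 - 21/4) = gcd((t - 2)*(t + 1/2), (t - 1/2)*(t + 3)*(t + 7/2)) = 1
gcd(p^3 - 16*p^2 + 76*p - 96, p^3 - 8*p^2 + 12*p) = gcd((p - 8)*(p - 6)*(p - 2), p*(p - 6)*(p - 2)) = p^2 - 8*p + 12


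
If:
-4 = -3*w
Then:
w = 4/3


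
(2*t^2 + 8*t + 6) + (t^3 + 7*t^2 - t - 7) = t^3 + 9*t^2 + 7*t - 1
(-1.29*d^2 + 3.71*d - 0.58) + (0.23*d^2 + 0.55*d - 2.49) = -1.06*d^2 + 4.26*d - 3.07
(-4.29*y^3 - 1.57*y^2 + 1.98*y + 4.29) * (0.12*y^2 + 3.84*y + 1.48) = -0.5148*y^5 - 16.662*y^4 - 12.1404*y^3 + 5.7944*y^2 + 19.404*y + 6.3492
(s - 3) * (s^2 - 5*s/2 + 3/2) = s^3 - 11*s^2/2 + 9*s - 9/2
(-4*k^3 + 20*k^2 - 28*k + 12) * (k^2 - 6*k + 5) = -4*k^5 + 44*k^4 - 168*k^3 + 280*k^2 - 212*k + 60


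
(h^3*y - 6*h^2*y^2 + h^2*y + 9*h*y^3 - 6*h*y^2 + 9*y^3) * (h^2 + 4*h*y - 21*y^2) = h^5*y - 2*h^4*y^2 + h^4*y - 36*h^3*y^3 - 2*h^3*y^2 + 162*h^2*y^4 - 36*h^2*y^3 - 189*h*y^5 + 162*h*y^4 - 189*y^5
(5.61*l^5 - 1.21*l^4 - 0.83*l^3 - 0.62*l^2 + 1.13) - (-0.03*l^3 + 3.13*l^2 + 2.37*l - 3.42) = 5.61*l^5 - 1.21*l^4 - 0.8*l^3 - 3.75*l^2 - 2.37*l + 4.55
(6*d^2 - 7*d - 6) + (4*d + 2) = 6*d^2 - 3*d - 4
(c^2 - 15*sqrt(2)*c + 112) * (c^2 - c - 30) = c^4 - 15*sqrt(2)*c^3 - c^3 + 15*sqrt(2)*c^2 + 82*c^2 - 112*c + 450*sqrt(2)*c - 3360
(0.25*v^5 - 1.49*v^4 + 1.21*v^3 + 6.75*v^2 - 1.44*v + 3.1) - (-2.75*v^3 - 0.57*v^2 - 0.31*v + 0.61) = 0.25*v^5 - 1.49*v^4 + 3.96*v^3 + 7.32*v^2 - 1.13*v + 2.49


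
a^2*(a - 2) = a^3 - 2*a^2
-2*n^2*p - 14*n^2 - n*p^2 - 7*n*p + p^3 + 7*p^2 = (-2*n + p)*(n + p)*(p + 7)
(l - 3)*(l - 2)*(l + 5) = l^3 - 19*l + 30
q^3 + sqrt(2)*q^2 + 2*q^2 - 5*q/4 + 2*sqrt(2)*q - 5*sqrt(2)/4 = (q - 1/2)*(q + 5/2)*(q + sqrt(2))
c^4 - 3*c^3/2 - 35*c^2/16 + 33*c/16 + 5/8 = (c - 2)*(c - 1)*(c + 1/4)*(c + 5/4)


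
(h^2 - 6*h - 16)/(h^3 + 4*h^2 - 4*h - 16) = (h - 8)/(h^2 + 2*h - 8)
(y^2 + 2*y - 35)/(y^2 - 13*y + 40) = (y + 7)/(y - 8)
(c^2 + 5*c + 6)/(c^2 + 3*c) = (c + 2)/c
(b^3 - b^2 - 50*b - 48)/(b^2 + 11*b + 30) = (b^2 - 7*b - 8)/(b + 5)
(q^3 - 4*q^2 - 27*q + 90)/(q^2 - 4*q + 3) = (q^2 - q - 30)/(q - 1)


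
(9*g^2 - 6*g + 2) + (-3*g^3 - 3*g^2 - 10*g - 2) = -3*g^3 + 6*g^2 - 16*g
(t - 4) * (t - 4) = t^2 - 8*t + 16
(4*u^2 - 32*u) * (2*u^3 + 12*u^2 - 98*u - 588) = 8*u^5 - 16*u^4 - 776*u^3 + 784*u^2 + 18816*u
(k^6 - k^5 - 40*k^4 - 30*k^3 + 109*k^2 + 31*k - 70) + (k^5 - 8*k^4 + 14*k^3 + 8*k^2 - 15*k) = k^6 - 48*k^4 - 16*k^3 + 117*k^2 + 16*k - 70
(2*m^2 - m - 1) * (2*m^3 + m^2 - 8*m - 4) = 4*m^5 - 19*m^3 - m^2 + 12*m + 4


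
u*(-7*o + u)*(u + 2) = -7*o*u^2 - 14*o*u + u^3 + 2*u^2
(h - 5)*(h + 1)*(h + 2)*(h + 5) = h^4 + 3*h^3 - 23*h^2 - 75*h - 50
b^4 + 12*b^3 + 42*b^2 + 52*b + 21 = (b + 1)^2*(b + 3)*(b + 7)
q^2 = q^2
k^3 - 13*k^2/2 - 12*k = k*(k - 8)*(k + 3/2)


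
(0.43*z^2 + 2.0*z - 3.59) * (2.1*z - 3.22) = 0.903*z^3 + 2.8154*z^2 - 13.979*z + 11.5598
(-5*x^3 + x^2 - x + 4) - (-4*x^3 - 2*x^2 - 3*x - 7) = -x^3 + 3*x^2 + 2*x + 11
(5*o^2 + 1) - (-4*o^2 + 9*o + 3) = 9*o^2 - 9*o - 2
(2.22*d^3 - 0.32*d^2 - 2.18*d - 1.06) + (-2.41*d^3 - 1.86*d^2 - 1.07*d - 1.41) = -0.19*d^3 - 2.18*d^2 - 3.25*d - 2.47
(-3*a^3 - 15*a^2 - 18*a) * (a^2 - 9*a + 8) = -3*a^5 + 12*a^4 + 93*a^3 + 42*a^2 - 144*a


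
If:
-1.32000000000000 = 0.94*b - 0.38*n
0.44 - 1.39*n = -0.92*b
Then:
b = -1.74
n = -0.84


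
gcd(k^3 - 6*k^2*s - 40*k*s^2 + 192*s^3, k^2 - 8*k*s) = -k + 8*s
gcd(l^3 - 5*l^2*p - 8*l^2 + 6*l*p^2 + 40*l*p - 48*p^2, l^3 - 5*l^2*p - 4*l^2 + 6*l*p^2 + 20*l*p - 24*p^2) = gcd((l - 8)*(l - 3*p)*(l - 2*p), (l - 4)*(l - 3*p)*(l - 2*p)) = l^2 - 5*l*p + 6*p^2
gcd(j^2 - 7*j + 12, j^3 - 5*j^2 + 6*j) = j - 3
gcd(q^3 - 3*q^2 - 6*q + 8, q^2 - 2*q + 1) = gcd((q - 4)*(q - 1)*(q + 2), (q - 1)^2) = q - 1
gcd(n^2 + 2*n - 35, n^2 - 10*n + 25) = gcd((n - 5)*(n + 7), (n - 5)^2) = n - 5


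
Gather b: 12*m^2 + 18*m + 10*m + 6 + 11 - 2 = 12*m^2 + 28*m + 15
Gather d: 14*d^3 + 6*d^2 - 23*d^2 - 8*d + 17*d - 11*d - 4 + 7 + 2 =14*d^3 - 17*d^2 - 2*d + 5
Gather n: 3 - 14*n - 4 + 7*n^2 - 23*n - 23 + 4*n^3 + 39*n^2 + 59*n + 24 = 4*n^3 + 46*n^2 + 22*n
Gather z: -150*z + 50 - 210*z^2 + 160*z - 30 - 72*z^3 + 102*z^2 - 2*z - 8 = -72*z^3 - 108*z^2 + 8*z + 12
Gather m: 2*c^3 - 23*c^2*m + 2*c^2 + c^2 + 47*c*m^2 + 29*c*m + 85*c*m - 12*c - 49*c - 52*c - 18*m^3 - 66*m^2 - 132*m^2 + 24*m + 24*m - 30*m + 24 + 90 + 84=2*c^3 + 3*c^2 - 113*c - 18*m^3 + m^2*(47*c - 198) + m*(-23*c^2 + 114*c + 18) + 198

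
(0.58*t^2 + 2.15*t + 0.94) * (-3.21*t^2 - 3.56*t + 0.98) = -1.8618*t^4 - 8.9663*t^3 - 10.103*t^2 - 1.2394*t + 0.9212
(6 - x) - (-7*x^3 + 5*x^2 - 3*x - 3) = 7*x^3 - 5*x^2 + 2*x + 9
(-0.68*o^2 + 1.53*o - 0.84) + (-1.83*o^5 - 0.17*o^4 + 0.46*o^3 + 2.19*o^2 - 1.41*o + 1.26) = -1.83*o^5 - 0.17*o^4 + 0.46*o^3 + 1.51*o^2 + 0.12*o + 0.42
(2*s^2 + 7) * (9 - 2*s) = -4*s^3 + 18*s^2 - 14*s + 63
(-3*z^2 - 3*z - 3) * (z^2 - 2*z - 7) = -3*z^4 + 3*z^3 + 24*z^2 + 27*z + 21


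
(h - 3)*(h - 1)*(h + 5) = h^3 + h^2 - 17*h + 15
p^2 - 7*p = p*(p - 7)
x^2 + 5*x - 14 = (x - 2)*(x + 7)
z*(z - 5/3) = z^2 - 5*z/3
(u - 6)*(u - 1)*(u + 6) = u^3 - u^2 - 36*u + 36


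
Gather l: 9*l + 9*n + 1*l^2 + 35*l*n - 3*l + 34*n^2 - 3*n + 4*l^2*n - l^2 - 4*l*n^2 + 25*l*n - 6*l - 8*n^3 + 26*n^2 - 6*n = 4*l^2*n + l*(-4*n^2 + 60*n) - 8*n^3 + 60*n^2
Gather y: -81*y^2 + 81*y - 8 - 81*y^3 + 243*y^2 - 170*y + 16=-81*y^3 + 162*y^2 - 89*y + 8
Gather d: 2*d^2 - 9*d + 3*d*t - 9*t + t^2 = 2*d^2 + d*(3*t - 9) + t^2 - 9*t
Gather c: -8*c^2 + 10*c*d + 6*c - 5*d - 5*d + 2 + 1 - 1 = -8*c^2 + c*(10*d + 6) - 10*d + 2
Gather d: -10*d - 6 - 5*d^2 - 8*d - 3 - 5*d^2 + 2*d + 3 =-10*d^2 - 16*d - 6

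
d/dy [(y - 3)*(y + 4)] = 2*y + 1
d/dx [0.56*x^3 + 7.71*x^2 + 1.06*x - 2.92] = 1.68*x^2 + 15.42*x + 1.06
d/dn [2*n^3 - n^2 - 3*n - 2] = 6*n^2 - 2*n - 3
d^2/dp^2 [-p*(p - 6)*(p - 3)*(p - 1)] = -12*p^2 + 60*p - 54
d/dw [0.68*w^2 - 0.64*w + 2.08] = 1.36*w - 0.64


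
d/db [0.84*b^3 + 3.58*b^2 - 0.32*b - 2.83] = 2.52*b^2 + 7.16*b - 0.32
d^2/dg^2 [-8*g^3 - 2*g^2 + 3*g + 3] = -48*g - 4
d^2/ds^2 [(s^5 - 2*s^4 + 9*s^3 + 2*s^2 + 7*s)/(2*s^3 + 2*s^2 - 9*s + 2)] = 2*(4*s^9 + 12*s^8 - 42*s^7 - 208*s^6 + 1224*s^5 - 804*s^4 + 1155*s^3 - 726*s^2 + 24*s + 134)/(8*s^9 + 24*s^8 - 84*s^7 - 184*s^6 + 426*s^5 + 294*s^4 - 921*s^3 + 510*s^2 - 108*s + 8)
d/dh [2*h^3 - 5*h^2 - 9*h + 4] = 6*h^2 - 10*h - 9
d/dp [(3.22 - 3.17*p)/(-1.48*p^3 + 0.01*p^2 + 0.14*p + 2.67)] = (-9.3832*p^3 + 14.3285*p^2 - 0.0644*p - 8.9147)/(2.1904*p^6 - 0.0296*p^5 - 0.4143*p^4 - 7.9004*p^3 + 0.073*p^2 + 0.7476*p + 7.1289)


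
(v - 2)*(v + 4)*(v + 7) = v^3 + 9*v^2 + 6*v - 56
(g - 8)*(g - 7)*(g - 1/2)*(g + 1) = g^4 - 29*g^3/2 + 48*g^2 + 71*g/2 - 28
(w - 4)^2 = w^2 - 8*w + 16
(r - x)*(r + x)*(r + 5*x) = r^3 + 5*r^2*x - r*x^2 - 5*x^3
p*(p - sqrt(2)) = p^2 - sqrt(2)*p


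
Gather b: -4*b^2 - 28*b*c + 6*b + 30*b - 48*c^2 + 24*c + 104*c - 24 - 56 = -4*b^2 + b*(36 - 28*c) - 48*c^2 + 128*c - 80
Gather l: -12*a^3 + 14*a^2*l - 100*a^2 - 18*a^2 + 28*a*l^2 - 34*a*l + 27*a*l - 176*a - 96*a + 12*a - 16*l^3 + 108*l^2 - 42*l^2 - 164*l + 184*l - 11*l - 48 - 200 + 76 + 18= -12*a^3 - 118*a^2 - 260*a - 16*l^3 + l^2*(28*a + 66) + l*(14*a^2 - 7*a + 9) - 154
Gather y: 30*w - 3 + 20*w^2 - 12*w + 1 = 20*w^2 + 18*w - 2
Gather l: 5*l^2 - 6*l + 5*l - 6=5*l^2 - l - 6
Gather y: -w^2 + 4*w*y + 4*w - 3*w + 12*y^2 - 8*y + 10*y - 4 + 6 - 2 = -w^2 + w + 12*y^2 + y*(4*w + 2)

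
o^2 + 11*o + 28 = (o + 4)*(o + 7)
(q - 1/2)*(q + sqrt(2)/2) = q^2 - q/2 + sqrt(2)*q/2 - sqrt(2)/4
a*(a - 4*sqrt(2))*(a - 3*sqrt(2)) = a^3 - 7*sqrt(2)*a^2 + 24*a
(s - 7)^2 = s^2 - 14*s + 49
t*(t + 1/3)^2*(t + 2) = t^4 + 8*t^3/3 + 13*t^2/9 + 2*t/9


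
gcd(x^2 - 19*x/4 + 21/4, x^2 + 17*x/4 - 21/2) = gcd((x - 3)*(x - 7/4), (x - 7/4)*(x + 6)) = x - 7/4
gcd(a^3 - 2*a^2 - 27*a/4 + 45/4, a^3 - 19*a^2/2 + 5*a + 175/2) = a + 5/2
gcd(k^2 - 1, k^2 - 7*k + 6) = k - 1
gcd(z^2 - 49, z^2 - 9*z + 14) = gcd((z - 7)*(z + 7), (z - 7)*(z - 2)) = z - 7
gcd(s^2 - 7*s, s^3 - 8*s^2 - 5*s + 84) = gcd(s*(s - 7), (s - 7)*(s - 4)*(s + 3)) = s - 7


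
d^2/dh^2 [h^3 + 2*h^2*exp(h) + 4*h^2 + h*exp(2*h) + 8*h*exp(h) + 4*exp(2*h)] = 2*h^2*exp(h) + 4*h*exp(2*h) + 16*h*exp(h) + 6*h + 20*exp(2*h) + 20*exp(h) + 8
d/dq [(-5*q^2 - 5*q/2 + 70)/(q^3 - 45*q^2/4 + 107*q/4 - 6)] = 10*(8*q^4 + 8*q^3 - 595*q^2 + 2616*q - 2972)/(16*q^6 - 360*q^5 + 2881*q^4 - 9822*q^3 + 13609*q^2 - 5136*q + 576)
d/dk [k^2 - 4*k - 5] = 2*k - 4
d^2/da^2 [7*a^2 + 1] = 14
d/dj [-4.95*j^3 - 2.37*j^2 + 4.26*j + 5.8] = -14.85*j^2 - 4.74*j + 4.26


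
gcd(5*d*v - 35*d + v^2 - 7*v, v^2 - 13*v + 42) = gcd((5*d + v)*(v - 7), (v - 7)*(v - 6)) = v - 7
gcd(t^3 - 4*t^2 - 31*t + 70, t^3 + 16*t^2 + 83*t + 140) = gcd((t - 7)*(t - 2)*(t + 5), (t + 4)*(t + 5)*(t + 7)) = t + 5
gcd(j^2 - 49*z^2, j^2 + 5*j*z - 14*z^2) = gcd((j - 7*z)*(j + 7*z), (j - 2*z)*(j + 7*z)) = j + 7*z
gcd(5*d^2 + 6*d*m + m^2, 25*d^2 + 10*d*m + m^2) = 5*d + m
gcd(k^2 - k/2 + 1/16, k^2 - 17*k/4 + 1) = k - 1/4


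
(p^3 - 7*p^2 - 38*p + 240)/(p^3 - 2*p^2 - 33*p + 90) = (p - 8)/(p - 3)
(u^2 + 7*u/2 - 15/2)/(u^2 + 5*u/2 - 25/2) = (2*u - 3)/(2*u - 5)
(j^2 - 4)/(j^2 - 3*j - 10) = (j - 2)/(j - 5)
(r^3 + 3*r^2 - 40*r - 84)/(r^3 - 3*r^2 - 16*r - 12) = (r + 7)/(r + 1)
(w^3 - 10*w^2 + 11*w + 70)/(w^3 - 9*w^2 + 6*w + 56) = (w - 5)/(w - 4)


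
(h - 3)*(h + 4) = h^2 + h - 12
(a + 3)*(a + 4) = a^2 + 7*a + 12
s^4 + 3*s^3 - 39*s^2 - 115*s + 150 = (s - 6)*(s - 1)*(s + 5)^2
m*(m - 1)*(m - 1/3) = m^3 - 4*m^2/3 + m/3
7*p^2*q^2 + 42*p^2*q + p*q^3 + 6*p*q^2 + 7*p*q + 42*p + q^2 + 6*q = (7*p + q)*(q + 6)*(p*q + 1)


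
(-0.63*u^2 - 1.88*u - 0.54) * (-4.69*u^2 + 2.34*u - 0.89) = 2.9547*u^4 + 7.343*u^3 - 1.3059*u^2 + 0.4096*u + 0.4806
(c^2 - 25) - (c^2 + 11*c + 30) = -11*c - 55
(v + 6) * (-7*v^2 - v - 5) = -7*v^3 - 43*v^2 - 11*v - 30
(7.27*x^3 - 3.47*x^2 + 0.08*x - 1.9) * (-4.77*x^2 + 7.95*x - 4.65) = -34.6779*x^5 + 74.3484*x^4 - 61.7736*x^3 + 25.8345*x^2 - 15.477*x + 8.835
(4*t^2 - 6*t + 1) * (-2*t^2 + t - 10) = -8*t^4 + 16*t^3 - 48*t^2 + 61*t - 10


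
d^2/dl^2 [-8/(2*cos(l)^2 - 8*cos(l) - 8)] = 4*(-4*sin(l)^4 + 34*sin(l)^2 + cos(l) + 3*cos(3*l) + 10)/(sin(l)^2 + 4*cos(l) + 3)^3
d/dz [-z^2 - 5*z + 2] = -2*z - 5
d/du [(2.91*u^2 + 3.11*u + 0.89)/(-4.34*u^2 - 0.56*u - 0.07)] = (11.8678*u^2 + 7.3178*u + 0.2807)/(18.8356*u^4 + 4.8608*u^3 + 0.9212*u^2 + 0.0784*u + 0.0049)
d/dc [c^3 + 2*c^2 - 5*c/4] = 3*c^2 + 4*c - 5/4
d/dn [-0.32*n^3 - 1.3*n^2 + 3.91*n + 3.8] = -0.96*n^2 - 2.6*n + 3.91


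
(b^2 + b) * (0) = 0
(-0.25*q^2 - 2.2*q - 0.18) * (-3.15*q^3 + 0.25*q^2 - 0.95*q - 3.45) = 0.7875*q^5 + 6.8675*q^4 + 0.2545*q^3 + 2.9075*q^2 + 7.761*q + 0.621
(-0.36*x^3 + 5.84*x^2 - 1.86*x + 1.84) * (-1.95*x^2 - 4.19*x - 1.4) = 0.702*x^5 - 9.8796*x^4 - 20.3386*x^3 - 3.9706*x^2 - 5.1056*x - 2.576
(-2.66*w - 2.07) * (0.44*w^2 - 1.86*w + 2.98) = -1.1704*w^3 + 4.0368*w^2 - 4.0766*w - 6.1686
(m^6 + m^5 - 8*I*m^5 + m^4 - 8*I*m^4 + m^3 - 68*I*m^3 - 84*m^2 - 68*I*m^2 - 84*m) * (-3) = -3*m^6 - 3*m^5 + 24*I*m^5 - 3*m^4 + 24*I*m^4 - 3*m^3 + 204*I*m^3 + 252*m^2 + 204*I*m^2 + 252*m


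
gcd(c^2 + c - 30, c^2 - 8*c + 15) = c - 5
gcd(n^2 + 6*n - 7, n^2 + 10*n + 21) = n + 7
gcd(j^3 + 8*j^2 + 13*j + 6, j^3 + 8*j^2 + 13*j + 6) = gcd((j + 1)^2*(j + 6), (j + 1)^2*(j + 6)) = j^3 + 8*j^2 + 13*j + 6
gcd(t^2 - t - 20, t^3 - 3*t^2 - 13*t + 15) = t - 5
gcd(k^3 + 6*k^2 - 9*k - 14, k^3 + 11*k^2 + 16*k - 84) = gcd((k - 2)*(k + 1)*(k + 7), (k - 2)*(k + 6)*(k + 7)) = k^2 + 5*k - 14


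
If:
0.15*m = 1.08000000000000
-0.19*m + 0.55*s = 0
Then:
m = 7.20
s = 2.49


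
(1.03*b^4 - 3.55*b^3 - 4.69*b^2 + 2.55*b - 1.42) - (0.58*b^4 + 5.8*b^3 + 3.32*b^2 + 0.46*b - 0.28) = 0.45*b^4 - 9.35*b^3 - 8.01*b^2 + 2.09*b - 1.14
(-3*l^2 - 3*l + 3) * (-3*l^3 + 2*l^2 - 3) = 9*l^5 + 3*l^4 - 15*l^3 + 15*l^2 + 9*l - 9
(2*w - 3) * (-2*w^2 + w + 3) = -4*w^3 + 8*w^2 + 3*w - 9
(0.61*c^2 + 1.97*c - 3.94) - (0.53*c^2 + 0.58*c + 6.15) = 0.08*c^2 + 1.39*c - 10.09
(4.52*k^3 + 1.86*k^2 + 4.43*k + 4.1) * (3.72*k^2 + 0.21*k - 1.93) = 16.8144*k^5 + 7.8684*k^4 + 8.1466*k^3 + 12.5925*k^2 - 7.6889*k - 7.913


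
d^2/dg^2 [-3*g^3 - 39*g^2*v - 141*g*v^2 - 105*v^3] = -18*g - 78*v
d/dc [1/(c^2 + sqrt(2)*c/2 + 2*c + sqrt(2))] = 2*(-4*c - 4 - sqrt(2))/(2*c^2 + sqrt(2)*c + 4*c + 2*sqrt(2))^2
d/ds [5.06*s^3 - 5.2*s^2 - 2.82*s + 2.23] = 15.18*s^2 - 10.4*s - 2.82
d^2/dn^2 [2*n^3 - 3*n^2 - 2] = 12*n - 6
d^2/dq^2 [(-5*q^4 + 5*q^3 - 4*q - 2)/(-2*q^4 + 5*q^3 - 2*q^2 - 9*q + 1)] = 2*(30*q^9 - 60*q^8 - 384*q^7 + 685*q^6 - 552*q^5 + 1371*q^4 - 587*q^3 - 177*q^2 + 87*q + 202)/(8*q^12 - 60*q^11 + 174*q^10 - 137*q^9 - 378*q^8 + 891*q^7 - 145*q^6 - 1155*q^5 + 750*q^4 + 606*q^3 - 237*q^2 + 27*q - 1)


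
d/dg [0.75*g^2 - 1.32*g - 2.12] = 1.5*g - 1.32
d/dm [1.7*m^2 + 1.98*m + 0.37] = 3.4*m + 1.98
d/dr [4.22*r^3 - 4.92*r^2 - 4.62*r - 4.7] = 12.66*r^2 - 9.84*r - 4.62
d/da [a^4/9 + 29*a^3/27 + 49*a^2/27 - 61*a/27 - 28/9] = 4*a^3/9 + 29*a^2/9 + 98*a/27 - 61/27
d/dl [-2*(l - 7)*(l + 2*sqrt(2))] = -4*l - 4*sqrt(2) + 14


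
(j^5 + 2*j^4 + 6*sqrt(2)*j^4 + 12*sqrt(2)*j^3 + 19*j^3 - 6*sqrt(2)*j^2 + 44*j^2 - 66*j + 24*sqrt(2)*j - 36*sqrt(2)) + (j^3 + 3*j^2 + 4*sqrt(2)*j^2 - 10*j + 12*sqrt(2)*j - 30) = j^5 + 2*j^4 + 6*sqrt(2)*j^4 + 12*sqrt(2)*j^3 + 20*j^3 - 2*sqrt(2)*j^2 + 47*j^2 - 76*j + 36*sqrt(2)*j - 36*sqrt(2) - 30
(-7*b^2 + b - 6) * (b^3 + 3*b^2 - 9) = -7*b^5 - 20*b^4 - 3*b^3 + 45*b^2 - 9*b + 54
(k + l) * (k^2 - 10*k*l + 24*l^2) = k^3 - 9*k^2*l + 14*k*l^2 + 24*l^3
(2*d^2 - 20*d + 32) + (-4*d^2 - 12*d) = -2*d^2 - 32*d + 32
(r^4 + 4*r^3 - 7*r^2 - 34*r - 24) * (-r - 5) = -r^5 - 9*r^4 - 13*r^3 + 69*r^2 + 194*r + 120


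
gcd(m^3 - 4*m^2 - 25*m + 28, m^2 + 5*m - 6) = m - 1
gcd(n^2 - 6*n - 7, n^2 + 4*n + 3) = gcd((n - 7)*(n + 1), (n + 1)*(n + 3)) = n + 1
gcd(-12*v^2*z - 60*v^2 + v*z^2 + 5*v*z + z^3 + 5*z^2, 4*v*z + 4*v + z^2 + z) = 4*v + z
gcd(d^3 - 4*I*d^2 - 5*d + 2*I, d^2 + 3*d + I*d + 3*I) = 1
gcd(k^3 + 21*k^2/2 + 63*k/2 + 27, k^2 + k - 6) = k + 3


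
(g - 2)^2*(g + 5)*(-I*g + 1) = -I*g^4 + g^3 - I*g^3 + g^2 + 16*I*g^2 - 16*g - 20*I*g + 20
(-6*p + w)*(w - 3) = -6*p*w + 18*p + w^2 - 3*w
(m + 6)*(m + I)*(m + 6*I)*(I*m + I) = I*m^4 - 7*m^3 + 7*I*m^3 - 49*m^2 - 42*m - 42*I*m - 36*I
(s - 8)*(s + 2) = s^2 - 6*s - 16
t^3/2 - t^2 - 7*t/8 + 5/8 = (t/2 + 1/2)*(t - 5/2)*(t - 1/2)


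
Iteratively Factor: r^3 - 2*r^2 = (r - 2)*(r^2) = r*(r - 2)*(r)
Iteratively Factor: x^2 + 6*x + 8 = (x + 4)*(x + 2)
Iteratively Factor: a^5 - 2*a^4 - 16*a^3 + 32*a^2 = (a - 4)*(a^4 + 2*a^3 - 8*a^2) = (a - 4)*(a - 2)*(a^3 + 4*a^2) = (a - 4)*(a - 2)*(a + 4)*(a^2) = a*(a - 4)*(a - 2)*(a + 4)*(a)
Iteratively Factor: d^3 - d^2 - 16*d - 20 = (d + 2)*(d^2 - 3*d - 10) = (d - 5)*(d + 2)*(d + 2)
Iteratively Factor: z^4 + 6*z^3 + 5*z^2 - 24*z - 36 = (z + 3)*(z^3 + 3*z^2 - 4*z - 12) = (z + 3)^2*(z^2 - 4) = (z + 2)*(z + 3)^2*(z - 2)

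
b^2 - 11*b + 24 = (b - 8)*(b - 3)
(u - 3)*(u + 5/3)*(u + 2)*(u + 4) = u^4 + 14*u^3/3 - 5*u^2 - 122*u/3 - 40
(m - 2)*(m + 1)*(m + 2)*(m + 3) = m^4 + 4*m^3 - m^2 - 16*m - 12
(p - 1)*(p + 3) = p^2 + 2*p - 3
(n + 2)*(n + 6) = n^2 + 8*n + 12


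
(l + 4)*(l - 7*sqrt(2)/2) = l^2 - 7*sqrt(2)*l/2 + 4*l - 14*sqrt(2)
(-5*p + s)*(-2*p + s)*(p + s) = 10*p^3 + 3*p^2*s - 6*p*s^2 + s^3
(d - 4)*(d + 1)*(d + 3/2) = d^3 - 3*d^2/2 - 17*d/2 - 6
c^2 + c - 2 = (c - 1)*(c + 2)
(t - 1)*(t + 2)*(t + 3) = t^3 + 4*t^2 + t - 6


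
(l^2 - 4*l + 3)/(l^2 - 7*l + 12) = (l - 1)/(l - 4)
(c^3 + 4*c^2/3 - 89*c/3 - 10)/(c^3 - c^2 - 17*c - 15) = (c^2 + 19*c/3 + 2)/(c^2 + 4*c + 3)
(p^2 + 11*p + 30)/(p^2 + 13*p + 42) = (p + 5)/(p + 7)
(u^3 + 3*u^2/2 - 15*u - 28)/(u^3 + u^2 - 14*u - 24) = (u + 7/2)/(u + 3)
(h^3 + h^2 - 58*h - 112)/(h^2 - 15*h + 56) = (h^2 + 9*h + 14)/(h - 7)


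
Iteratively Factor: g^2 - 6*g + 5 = (g - 5)*(g - 1)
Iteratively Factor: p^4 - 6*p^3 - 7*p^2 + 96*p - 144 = (p - 4)*(p^3 - 2*p^2 - 15*p + 36) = (p - 4)*(p - 3)*(p^2 + p - 12) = (p - 4)*(p - 3)*(p + 4)*(p - 3)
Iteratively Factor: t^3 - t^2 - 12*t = (t + 3)*(t^2 - 4*t) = (t - 4)*(t + 3)*(t)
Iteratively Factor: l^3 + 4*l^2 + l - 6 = (l + 2)*(l^2 + 2*l - 3) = (l + 2)*(l + 3)*(l - 1)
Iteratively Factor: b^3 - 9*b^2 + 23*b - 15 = (b - 1)*(b^2 - 8*b + 15) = (b - 3)*(b - 1)*(b - 5)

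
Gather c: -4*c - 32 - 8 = -4*c - 40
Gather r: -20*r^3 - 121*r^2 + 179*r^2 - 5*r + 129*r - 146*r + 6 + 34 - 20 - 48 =-20*r^3 + 58*r^2 - 22*r - 28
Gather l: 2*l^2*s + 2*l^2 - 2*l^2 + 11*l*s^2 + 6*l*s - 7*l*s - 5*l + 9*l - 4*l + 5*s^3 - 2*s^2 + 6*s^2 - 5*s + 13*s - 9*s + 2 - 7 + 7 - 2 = 2*l^2*s + l*(11*s^2 - s) + 5*s^3 + 4*s^2 - s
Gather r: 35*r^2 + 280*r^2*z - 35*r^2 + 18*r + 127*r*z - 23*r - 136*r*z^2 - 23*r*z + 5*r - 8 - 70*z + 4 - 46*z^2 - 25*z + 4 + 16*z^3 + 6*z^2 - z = 280*r^2*z + r*(-136*z^2 + 104*z) + 16*z^3 - 40*z^2 - 96*z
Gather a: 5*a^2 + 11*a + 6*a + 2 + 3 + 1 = 5*a^2 + 17*a + 6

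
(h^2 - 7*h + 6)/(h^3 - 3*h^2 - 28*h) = (-h^2 + 7*h - 6)/(h*(-h^2 + 3*h + 28))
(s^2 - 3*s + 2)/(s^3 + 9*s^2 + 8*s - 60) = (s - 1)/(s^2 + 11*s + 30)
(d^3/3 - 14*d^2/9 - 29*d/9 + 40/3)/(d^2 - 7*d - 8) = (-3*d^3 + 14*d^2 + 29*d - 120)/(9*(-d^2 + 7*d + 8))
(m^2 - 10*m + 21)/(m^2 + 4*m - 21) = (m - 7)/(m + 7)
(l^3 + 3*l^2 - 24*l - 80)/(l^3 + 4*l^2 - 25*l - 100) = (l + 4)/(l + 5)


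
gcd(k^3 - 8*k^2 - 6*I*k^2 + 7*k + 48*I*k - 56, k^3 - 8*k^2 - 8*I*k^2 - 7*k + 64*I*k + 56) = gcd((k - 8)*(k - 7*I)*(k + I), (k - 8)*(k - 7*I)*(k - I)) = k^2 + k*(-8 - 7*I) + 56*I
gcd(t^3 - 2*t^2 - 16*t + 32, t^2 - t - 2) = t - 2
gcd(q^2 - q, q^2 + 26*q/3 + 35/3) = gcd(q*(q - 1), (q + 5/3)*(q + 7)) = 1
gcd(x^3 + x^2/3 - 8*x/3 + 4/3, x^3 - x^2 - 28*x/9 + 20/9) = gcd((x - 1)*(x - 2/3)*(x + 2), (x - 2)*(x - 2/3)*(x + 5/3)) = x - 2/3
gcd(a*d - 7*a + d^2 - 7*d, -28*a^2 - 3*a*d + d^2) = 1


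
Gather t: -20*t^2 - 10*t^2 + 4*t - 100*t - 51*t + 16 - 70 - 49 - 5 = -30*t^2 - 147*t - 108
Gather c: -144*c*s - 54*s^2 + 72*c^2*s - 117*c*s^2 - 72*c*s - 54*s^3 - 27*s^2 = 72*c^2*s + c*(-117*s^2 - 216*s) - 54*s^3 - 81*s^2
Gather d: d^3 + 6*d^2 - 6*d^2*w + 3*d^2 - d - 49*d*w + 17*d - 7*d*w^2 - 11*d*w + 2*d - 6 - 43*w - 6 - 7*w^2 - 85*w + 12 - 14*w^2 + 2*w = d^3 + d^2*(9 - 6*w) + d*(-7*w^2 - 60*w + 18) - 21*w^2 - 126*w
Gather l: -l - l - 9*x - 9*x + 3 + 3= -2*l - 18*x + 6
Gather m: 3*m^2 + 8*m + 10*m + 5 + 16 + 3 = 3*m^2 + 18*m + 24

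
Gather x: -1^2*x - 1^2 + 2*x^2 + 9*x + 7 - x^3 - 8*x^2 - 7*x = -x^3 - 6*x^2 + x + 6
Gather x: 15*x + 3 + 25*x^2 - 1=25*x^2 + 15*x + 2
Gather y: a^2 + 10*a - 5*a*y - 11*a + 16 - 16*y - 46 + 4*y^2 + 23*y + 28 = a^2 - a + 4*y^2 + y*(7 - 5*a) - 2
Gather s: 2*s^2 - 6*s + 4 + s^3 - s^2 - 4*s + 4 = s^3 + s^2 - 10*s + 8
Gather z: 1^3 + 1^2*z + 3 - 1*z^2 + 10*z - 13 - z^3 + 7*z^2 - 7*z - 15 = -z^3 + 6*z^2 + 4*z - 24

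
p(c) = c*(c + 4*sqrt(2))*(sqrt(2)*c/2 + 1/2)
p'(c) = sqrt(2)*c*(c + 4*sqrt(2))/2 + c*(sqrt(2)*c/2 + 1/2) + (c + 4*sqrt(2))*(sqrt(2)*c/2 + 1/2) = 3*sqrt(2)*c^2/2 + 9*c + 2*sqrt(2)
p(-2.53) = 10.20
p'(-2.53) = -6.36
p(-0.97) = 0.85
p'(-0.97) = -3.91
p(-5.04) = 9.53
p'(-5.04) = 11.35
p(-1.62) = 4.22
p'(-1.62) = -6.18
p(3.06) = 71.05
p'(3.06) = 50.23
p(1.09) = 9.35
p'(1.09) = 15.16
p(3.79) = 113.85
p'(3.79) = 67.41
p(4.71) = 187.03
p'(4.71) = 92.28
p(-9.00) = -176.44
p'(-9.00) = 93.66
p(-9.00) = -176.44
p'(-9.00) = 93.66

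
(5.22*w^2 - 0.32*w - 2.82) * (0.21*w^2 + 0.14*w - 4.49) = 1.0962*w^4 + 0.6636*w^3 - 24.0748*w^2 + 1.042*w + 12.6618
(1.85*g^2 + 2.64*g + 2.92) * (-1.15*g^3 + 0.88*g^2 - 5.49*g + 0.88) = -2.1275*g^5 - 1.408*g^4 - 11.1913*g^3 - 10.296*g^2 - 13.7076*g + 2.5696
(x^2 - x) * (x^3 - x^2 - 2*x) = x^5 - 2*x^4 - x^3 + 2*x^2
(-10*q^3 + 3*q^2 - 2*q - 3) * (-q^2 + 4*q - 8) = 10*q^5 - 43*q^4 + 94*q^3 - 29*q^2 + 4*q + 24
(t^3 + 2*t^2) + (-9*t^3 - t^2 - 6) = -8*t^3 + t^2 - 6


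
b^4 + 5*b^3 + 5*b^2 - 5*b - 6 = (b - 1)*(b + 1)*(b + 2)*(b + 3)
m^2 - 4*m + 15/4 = (m - 5/2)*(m - 3/2)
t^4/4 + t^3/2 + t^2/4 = t^2*(t/4 + 1/4)*(t + 1)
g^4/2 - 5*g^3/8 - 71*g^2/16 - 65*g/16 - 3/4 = (g/2 + 1/2)*(g - 4)*(g + 1/4)*(g + 3/2)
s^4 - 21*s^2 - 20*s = s*(s - 5)*(s + 1)*(s + 4)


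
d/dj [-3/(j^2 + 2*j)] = 6*(j + 1)/(j^2*(j + 2)^2)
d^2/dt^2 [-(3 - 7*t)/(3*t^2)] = 2*(7*t - 9)/(3*t^4)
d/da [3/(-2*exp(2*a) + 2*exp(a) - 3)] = (12*exp(a) - 6)*exp(a)/(2*exp(2*a) - 2*exp(a) + 3)^2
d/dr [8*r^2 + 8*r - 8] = 16*r + 8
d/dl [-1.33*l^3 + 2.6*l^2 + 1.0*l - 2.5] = -3.99*l^2 + 5.2*l + 1.0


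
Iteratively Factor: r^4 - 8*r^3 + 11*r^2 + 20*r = (r - 5)*(r^3 - 3*r^2 - 4*r) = (r - 5)*(r - 4)*(r^2 + r) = r*(r - 5)*(r - 4)*(r + 1)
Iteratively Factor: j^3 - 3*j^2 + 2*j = (j - 1)*(j^2 - 2*j) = (j - 2)*(j - 1)*(j)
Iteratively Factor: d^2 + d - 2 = (d - 1)*(d + 2)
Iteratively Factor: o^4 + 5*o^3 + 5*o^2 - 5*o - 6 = (o + 3)*(o^3 + 2*o^2 - o - 2) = (o - 1)*(o + 3)*(o^2 + 3*o + 2) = (o - 1)*(o + 1)*(o + 3)*(o + 2)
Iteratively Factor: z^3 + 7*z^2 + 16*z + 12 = (z + 2)*(z^2 + 5*z + 6) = (z + 2)*(z + 3)*(z + 2)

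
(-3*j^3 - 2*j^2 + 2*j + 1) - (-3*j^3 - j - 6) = -2*j^2 + 3*j + 7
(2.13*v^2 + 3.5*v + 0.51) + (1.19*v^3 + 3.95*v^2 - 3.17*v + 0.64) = 1.19*v^3 + 6.08*v^2 + 0.33*v + 1.15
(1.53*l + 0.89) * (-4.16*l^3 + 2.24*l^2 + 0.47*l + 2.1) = -6.3648*l^4 - 0.2752*l^3 + 2.7127*l^2 + 3.6313*l + 1.869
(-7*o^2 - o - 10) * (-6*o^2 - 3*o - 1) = 42*o^4 + 27*o^3 + 70*o^2 + 31*o + 10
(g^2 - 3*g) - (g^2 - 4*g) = g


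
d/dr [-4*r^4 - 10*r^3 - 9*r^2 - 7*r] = -16*r^3 - 30*r^2 - 18*r - 7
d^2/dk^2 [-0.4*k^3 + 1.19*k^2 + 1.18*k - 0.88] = 2.38 - 2.4*k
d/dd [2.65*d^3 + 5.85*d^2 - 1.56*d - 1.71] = 7.95*d^2 + 11.7*d - 1.56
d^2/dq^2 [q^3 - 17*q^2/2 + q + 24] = 6*q - 17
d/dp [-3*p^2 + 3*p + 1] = 3 - 6*p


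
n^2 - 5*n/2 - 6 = (n - 4)*(n + 3/2)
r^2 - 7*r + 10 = (r - 5)*(r - 2)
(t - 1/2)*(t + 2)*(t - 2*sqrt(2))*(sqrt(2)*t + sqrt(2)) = sqrt(2)*t^4 - 4*t^3 + 5*sqrt(2)*t^3/2 - 10*t^2 + sqrt(2)*t^2/2 - 2*t - sqrt(2)*t + 4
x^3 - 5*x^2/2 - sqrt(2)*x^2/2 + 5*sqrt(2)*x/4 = x*(x - 5/2)*(x - sqrt(2)/2)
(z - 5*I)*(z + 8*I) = z^2 + 3*I*z + 40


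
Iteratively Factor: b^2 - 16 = (b + 4)*(b - 4)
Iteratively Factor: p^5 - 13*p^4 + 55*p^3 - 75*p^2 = (p - 5)*(p^4 - 8*p^3 + 15*p^2) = (p - 5)*(p - 3)*(p^3 - 5*p^2) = p*(p - 5)*(p - 3)*(p^2 - 5*p) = p*(p - 5)^2*(p - 3)*(p)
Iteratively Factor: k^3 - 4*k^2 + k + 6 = (k - 2)*(k^2 - 2*k - 3) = (k - 2)*(k + 1)*(k - 3)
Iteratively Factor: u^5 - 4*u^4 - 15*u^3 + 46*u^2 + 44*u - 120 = (u + 3)*(u^4 - 7*u^3 + 6*u^2 + 28*u - 40) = (u - 2)*(u + 3)*(u^3 - 5*u^2 - 4*u + 20) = (u - 2)*(u + 2)*(u + 3)*(u^2 - 7*u + 10) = (u - 5)*(u - 2)*(u + 2)*(u + 3)*(u - 2)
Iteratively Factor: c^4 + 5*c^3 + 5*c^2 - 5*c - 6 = (c - 1)*(c^3 + 6*c^2 + 11*c + 6) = (c - 1)*(c + 1)*(c^2 + 5*c + 6) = (c - 1)*(c + 1)*(c + 3)*(c + 2)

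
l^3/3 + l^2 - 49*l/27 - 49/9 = (l/3 + 1)*(l - 7/3)*(l + 7/3)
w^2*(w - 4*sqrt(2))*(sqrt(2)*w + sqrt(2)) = sqrt(2)*w^4 - 8*w^3 + sqrt(2)*w^3 - 8*w^2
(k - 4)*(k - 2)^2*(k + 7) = k^4 - k^3 - 36*k^2 + 124*k - 112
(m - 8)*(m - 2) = m^2 - 10*m + 16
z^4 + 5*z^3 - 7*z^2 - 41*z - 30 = (z - 3)*(z + 1)*(z + 2)*(z + 5)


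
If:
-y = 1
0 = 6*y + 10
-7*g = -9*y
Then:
No Solution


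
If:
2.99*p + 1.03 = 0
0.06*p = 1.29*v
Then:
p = -0.34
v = -0.02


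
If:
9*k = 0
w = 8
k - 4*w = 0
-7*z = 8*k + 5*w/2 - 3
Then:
No Solution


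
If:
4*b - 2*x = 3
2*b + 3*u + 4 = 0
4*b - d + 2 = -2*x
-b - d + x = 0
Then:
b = -1/14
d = -11/7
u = -9/7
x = -23/14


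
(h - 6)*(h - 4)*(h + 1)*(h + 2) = h^4 - 7*h^3 - 4*h^2 + 52*h + 48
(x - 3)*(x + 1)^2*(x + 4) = x^4 + 3*x^3 - 9*x^2 - 23*x - 12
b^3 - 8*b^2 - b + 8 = (b - 8)*(b - 1)*(b + 1)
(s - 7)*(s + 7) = s^2 - 49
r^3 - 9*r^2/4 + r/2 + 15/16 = (r - 3/2)*(r - 5/4)*(r + 1/2)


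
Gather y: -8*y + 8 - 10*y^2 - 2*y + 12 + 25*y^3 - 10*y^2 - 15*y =25*y^3 - 20*y^2 - 25*y + 20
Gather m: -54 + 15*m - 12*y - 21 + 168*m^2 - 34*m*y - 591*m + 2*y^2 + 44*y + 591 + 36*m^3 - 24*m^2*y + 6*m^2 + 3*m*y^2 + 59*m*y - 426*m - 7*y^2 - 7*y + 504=36*m^3 + m^2*(174 - 24*y) + m*(3*y^2 + 25*y - 1002) - 5*y^2 + 25*y + 1020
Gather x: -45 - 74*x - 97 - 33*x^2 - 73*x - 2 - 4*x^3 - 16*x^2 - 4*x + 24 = -4*x^3 - 49*x^2 - 151*x - 120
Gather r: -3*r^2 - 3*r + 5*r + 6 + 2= -3*r^2 + 2*r + 8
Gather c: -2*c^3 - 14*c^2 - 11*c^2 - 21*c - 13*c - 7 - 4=-2*c^3 - 25*c^2 - 34*c - 11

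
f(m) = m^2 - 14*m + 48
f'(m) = 2*m - 14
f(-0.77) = 59.37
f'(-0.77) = -15.54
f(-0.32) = 52.58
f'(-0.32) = -14.64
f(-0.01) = 48.14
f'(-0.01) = -14.02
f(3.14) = 13.90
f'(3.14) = -7.72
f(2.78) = 16.81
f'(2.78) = -8.44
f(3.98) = 8.12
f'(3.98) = -6.04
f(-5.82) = 163.35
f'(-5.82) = -25.64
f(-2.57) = 90.58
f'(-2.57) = -19.14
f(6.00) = 0.00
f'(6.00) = -2.00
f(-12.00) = 360.00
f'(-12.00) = -38.00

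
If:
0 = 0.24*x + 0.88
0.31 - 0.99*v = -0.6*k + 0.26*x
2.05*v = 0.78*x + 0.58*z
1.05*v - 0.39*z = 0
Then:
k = -11.77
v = -5.86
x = -3.67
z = -15.76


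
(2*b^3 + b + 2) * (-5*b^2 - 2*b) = -10*b^5 - 4*b^4 - 5*b^3 - 12*b^2 - 4*b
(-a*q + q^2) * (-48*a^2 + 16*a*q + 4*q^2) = 48*a^3*q - 64*a^2*q^2 + 12*a*q^3 + 4*q^4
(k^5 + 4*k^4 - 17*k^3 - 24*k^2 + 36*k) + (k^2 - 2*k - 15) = k^5 + 4*k^4 - 17*k^3 - 23*k^2 + 34*k - 15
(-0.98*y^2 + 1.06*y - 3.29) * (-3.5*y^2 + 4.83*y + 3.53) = 3.43*y^4 - 8.4434*y^3 + 13.1754*y^2 - 12.1489*y - 11.6137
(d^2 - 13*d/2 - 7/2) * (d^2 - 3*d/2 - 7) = d^4 - 8*d^3 - 3*d^2/4 + 203*d/4 + 49/2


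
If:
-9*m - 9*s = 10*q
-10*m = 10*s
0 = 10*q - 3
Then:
No Solution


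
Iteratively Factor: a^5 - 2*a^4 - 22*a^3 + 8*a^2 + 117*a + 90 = (a + 3)*(a^4 - 5*a^3 - 7*a^2 + 29*a + 30) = (a - 5)*(a + 3)*(a^3 - 7*a - 6) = (a - 5)*(a + 1)*(a + 3)*(a^2 - a - 6) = (a - 5)*(a + 1)*(a + 2)*(a + 3)*(a - 3)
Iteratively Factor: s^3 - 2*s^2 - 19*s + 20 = (s + 4)*(s^2 - 6*s + 5) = (s - 1)*(s + 4)*(s - 5)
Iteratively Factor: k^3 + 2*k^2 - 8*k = (k + 4)*(k^2 - 2*k) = (k - 2)*(k + 4)*(k)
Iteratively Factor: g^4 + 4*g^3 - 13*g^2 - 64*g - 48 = (g + 3)*(g^3 + g^2 - 16*g - 16) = (g + 1)*(g + 3)*(g^2 - 16) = (g + 1)*(g + 3)*(g + 4)*(g - 4)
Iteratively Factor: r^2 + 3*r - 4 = (r + 4)*(r - 1)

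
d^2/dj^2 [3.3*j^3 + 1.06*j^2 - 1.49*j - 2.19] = 19.8*j + 2.12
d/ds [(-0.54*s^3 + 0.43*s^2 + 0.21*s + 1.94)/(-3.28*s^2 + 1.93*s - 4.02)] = (1.7712*s^4 - 2.0844*s^3 + 8.0311*s^2 + 9.2692*s - 4.5884)/(10.7584*s^4 - 12.6608*s^3 + 30.0961*s^2 - 15.5172*s + 16.1604)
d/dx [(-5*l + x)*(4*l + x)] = -l + 2*x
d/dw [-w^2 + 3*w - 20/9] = 3 - 2*w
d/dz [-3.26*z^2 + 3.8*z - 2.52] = 3.8 - 6.52*z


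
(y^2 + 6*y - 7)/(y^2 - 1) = (y + 7)/(y + 1)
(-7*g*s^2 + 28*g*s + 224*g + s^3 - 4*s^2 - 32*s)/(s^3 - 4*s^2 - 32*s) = (-7*g + s)/s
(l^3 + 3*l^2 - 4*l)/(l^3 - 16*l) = (l - 1)/(l - 4)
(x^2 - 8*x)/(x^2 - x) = (x - 8)/(x - 1)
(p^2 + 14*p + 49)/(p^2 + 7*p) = (p + 7)/p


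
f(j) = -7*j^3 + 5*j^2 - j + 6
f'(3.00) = -160.00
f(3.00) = -141.00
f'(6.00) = -697.00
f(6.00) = -1332.00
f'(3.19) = -182.80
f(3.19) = -173.54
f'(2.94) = -153.12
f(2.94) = -131.61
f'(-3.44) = -283.91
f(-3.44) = 353.56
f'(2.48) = -105.36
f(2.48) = -72.50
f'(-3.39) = -276.23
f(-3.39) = 339.56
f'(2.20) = -80.64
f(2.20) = -46.54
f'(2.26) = -85.66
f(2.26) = -51.52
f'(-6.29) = -894.75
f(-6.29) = 1952.12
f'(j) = -21*j^2 + 10*j - 1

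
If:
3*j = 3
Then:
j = 1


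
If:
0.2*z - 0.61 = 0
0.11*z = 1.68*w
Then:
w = 0.20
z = 3.05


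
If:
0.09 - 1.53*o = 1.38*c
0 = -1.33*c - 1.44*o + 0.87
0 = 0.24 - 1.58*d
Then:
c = 25.19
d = 0.15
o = -22.66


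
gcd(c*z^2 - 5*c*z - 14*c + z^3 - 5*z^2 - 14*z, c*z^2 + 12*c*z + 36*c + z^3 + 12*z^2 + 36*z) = c + z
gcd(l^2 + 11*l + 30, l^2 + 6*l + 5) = l + 5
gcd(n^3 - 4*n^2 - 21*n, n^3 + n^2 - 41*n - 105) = n^2 - 4*n - 21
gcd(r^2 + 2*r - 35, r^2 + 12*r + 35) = r + 7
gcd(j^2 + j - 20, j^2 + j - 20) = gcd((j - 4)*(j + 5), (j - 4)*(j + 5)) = j^2 + j - 20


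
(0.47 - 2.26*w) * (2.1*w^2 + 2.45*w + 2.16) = -4.746*w^3 - 4.55*w^2 - 3.7301*w + 1.0152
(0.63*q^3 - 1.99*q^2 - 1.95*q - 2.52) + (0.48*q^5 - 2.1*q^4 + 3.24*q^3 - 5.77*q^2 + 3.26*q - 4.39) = 0.48*q^5 - 2.1*q^4 + 3.87*q^3 - 7.76*q^2 + 1.31*q - 6.91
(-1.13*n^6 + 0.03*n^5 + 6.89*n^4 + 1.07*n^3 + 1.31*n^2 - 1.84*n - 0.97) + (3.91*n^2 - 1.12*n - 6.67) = -1.13*n^6 + 0.03*n^5 + 6.89*n^4 + 1.07*n^3 + 5.22*n^2 - 2.96*n - 7.64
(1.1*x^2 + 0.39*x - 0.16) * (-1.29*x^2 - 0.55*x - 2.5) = -1.419*x^4 - 1.1081*x^3 - 2.7581*x^2 - 0.887*x + 0.4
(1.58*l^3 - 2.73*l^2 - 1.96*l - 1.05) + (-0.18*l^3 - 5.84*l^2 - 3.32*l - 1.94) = 1.4*l^3 - 8.57*l^2 - 5.28*l - 2.99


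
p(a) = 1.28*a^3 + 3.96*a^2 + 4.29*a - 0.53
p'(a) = 3.84*a^2 + 7.92*a + 4.29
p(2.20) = 41.70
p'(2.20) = 40.30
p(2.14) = 39.33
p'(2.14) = 38.82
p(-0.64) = -1.99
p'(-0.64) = 0.79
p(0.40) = 1.90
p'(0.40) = 8.07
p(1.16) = 11.77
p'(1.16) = 18.64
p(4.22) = 184.29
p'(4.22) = 106.10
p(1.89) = 30.37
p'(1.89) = 32.98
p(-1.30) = -2.23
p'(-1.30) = 0.48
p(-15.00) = -3493.88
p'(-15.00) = 749.49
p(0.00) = -0.53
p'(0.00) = 4.29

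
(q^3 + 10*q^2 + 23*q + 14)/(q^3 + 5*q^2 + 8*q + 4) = (q + 7)/(q + 2)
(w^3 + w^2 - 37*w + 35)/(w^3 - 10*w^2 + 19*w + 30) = (w^2 + 6*w - 7)/(w^2 - 5*w - 6)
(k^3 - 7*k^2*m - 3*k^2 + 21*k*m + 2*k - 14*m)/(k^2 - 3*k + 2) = k - 7*m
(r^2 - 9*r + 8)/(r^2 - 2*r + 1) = (r - 8)/(r - 1)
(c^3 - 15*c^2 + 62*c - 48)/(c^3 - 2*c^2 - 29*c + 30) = (c - 8)/(c + 5)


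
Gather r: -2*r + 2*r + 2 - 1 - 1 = 0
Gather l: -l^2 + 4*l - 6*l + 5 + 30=-l^2 - 2*l + 35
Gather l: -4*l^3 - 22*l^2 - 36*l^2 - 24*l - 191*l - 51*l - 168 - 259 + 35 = -4*l^3 - 58*l^2 - 266*l - 392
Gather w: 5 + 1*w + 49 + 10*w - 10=11*w + 44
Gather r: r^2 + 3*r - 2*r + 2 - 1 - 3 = r^2 + r - 2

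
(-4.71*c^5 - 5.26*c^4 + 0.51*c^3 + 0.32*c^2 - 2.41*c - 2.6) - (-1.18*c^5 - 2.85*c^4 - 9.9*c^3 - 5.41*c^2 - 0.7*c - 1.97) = -3.53*c^5 - 2.41*c^4 + 10.41*c^3 + 5.73*c^2 - 1.71*c - 0.63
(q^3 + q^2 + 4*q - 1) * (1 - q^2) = -q^5 - q^4 - 3*q^3 + 2*q^2 + 4*q - 1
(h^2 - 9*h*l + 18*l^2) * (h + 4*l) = h^3 - 5*h^2*l - 18*h*l^2 + 72*l^3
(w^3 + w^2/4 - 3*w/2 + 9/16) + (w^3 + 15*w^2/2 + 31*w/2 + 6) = 2*w^3 + 31*w^2/4 + 14*w + 105/16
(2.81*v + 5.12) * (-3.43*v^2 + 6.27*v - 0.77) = -9.6383*v^3 + 0.0570999999999984*v^2 + 29.9387*v - 3.9424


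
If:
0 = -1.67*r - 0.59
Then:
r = -0.35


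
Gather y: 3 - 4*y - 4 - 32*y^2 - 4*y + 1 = -32*y^2 - 8*y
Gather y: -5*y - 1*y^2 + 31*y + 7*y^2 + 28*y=6*y^2 + 54*y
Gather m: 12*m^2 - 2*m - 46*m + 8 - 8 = 12*m^2 - 48*m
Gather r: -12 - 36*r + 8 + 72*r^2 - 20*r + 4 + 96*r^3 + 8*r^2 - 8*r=96*r^3 + 80*r^2 - 64*r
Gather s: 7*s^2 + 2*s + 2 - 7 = 7*s^2 + 2*s - 5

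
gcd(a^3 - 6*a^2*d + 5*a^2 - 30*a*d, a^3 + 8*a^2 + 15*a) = a^2 + 5*a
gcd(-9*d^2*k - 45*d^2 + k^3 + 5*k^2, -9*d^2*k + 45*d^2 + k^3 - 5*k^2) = 9*d^2 - k^2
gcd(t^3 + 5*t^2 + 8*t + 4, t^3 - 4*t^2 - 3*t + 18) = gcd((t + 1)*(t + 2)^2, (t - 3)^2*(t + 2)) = t + 2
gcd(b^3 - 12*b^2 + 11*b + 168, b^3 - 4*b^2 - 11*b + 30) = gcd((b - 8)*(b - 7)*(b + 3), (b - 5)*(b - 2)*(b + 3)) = b + 3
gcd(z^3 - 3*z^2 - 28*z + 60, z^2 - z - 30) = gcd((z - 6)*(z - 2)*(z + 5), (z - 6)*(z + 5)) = z^2 - z - 30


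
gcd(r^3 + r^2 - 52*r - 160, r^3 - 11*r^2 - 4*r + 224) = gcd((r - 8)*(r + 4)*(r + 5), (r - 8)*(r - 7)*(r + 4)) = r^2 - 4*r - 32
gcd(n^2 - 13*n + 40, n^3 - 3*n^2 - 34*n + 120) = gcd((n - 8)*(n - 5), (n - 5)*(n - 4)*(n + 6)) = n - 5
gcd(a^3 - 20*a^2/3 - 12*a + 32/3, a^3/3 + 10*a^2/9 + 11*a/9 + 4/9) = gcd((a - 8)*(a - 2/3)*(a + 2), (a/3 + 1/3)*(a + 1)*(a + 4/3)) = 1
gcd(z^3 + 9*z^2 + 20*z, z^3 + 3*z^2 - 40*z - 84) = 1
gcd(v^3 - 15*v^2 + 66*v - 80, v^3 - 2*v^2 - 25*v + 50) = v^2 - 7*v + 10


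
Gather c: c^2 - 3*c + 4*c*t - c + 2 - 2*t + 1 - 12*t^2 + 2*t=c^2 + c*(4*t - 4) - 12*t^2 + 3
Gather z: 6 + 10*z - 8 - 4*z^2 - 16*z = -4*z^2 - 6*z - 2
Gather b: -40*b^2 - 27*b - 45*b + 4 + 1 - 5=-40*b^2 - 72*b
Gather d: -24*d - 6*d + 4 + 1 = 5 - 30*d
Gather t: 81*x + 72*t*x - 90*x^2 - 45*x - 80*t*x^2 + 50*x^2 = t*(-80*x^2 + 72*x) - 40*x^2 + 36*x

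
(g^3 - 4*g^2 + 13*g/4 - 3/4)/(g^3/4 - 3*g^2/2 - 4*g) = (-4*g^3 + 16*g^2 - 13*g + 3)/(g*(-g^2 + 6*g + 16))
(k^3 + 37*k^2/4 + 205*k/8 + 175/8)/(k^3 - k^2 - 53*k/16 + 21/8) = 2*(2*k^2 + 15*k + 25)/(4*k^2 - 11*k + 6)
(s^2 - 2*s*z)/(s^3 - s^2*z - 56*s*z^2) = (-s + 2*z)/(-s^2 + s*z + 56*z^2)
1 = 1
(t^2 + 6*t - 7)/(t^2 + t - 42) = (t - 1)/(t - 6)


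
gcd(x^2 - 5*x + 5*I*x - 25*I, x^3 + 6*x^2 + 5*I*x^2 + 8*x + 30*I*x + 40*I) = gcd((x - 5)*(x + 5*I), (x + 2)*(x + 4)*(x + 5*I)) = x + 5*I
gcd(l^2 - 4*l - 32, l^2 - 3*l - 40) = l - 8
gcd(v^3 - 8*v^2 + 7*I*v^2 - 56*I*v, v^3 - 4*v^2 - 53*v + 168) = v - 8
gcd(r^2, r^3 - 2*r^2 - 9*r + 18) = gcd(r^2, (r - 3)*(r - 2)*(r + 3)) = 1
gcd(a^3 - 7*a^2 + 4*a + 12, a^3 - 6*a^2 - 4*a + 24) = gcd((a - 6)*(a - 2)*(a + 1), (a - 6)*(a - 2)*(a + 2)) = a^2 - 8*a + 12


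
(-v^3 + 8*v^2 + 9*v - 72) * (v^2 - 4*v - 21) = -v^5 + 12*v^4 - 2*v^3 - 276*v^2 + 99*v + 1512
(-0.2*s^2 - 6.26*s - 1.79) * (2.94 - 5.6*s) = 1.12*s^3 + 34.468*s^2 - 8.3804*s - 5.2626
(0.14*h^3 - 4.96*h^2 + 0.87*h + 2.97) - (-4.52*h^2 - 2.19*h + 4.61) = 0.14*h^3 - 0.44*h^2 + 3.06*h - 1.64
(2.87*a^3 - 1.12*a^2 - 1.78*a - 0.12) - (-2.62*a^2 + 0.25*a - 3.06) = 2.87*a^3 + 1.5*a^2 - 2.03*a + 2.94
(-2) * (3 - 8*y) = 16*y - 6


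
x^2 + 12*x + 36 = (x + 6)^2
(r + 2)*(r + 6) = r^2 + 8*r + 12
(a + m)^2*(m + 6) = a^2*m + 6*a^2 + 2*a*m^2 + 12*a*m + m^3 + 6*m^2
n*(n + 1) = n^2 + n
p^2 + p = p*(p + 1)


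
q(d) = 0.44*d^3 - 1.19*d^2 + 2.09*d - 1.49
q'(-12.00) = 220.73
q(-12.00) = -958.25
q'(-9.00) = 130.43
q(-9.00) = -437.45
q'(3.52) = 10.07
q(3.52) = 10.31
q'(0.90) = 1.02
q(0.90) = -0.25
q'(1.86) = 2.23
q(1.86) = 1.11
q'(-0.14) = 2.45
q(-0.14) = -1.81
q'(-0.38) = 3.19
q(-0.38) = -2.48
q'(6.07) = 36.28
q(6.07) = 65.76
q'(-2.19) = 13.63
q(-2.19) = -16.40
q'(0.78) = 1.04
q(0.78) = -0.37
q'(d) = 1.32*d^2 - 2.38*d + 2.09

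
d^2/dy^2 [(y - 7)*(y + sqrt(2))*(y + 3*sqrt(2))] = 6*y - 14 + 8*sqrt(2)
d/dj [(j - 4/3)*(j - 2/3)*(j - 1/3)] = 3*j^2 - 14*j/3 + 14/9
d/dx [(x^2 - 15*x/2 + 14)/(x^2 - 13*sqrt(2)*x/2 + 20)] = ((4*x - 15)*(2*x^2 - 13*sqrt(2)*x + 40) - (4*x - 13*sqrt(2))*(2*x^2 - 15*x + 28))/(2*x^2 - 13*sqrt(2)*x + 40)^2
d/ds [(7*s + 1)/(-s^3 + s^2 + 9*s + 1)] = (-7*s^3 + 7*s^2 + 63*s - (7*s + 1)*(-3*s^2 + 2*s + 9) + 7)/(-s^3 + s^2 + 9*s + 1)^2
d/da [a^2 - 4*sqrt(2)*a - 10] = 2*a - 4*sqrt(2)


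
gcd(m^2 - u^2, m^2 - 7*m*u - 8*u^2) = m + u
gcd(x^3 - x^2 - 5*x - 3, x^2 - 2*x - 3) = x^2 - 2*x - 3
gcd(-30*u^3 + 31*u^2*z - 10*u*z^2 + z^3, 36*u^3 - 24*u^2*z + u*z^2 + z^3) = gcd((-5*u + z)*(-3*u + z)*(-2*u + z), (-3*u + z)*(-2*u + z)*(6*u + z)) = 6*u^2 - 5*u*z + z^2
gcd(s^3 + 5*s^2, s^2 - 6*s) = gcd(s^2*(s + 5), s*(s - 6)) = s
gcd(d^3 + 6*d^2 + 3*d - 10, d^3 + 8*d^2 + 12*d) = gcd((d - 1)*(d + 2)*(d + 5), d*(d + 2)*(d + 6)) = d + 2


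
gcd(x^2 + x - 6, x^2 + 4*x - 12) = x - 2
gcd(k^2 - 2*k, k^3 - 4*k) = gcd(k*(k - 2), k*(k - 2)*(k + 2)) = k^2 - 2*k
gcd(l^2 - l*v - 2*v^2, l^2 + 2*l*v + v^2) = l + v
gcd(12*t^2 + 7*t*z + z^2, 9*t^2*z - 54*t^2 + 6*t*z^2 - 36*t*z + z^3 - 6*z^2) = 3*t + z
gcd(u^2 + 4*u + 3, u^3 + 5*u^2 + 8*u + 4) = u + 1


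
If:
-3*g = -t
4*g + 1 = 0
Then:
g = -1/4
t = -3/4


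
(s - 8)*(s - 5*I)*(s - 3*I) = s^3 - 8*s^2 - 8*I*s^2 - 15*s + 64*I*s + 120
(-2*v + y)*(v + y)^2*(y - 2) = -2*v^3*y + 4*v^3 - 3*v^2*y^2 + 6*v^2*y + y^4 - 2*y^3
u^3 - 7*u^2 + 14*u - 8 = (u - 4)*(u - 2)*(u - 1)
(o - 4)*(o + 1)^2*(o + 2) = o^4 - 11*o^2 - 18*o - 8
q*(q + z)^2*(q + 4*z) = q^4 + 6*q^3*z + 9*q^2*z^2 + 4*q*z^3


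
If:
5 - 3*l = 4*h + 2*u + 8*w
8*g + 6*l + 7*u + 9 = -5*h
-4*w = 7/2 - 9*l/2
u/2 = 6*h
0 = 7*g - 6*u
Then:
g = -360/367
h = -35/367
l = 1346/1101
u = -420/367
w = 1469/2936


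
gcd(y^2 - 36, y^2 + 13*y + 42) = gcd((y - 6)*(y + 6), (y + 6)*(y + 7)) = y + 6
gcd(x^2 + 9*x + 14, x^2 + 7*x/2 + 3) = x + 2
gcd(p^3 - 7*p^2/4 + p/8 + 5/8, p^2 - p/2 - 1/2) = p^2 - p/2 - 1/2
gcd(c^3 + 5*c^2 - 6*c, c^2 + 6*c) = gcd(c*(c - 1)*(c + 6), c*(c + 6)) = c^2 + 6*c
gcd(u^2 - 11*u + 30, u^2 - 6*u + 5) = u - 5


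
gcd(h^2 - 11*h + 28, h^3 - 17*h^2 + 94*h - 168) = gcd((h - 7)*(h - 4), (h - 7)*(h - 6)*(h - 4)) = h^2 - 11*h + 28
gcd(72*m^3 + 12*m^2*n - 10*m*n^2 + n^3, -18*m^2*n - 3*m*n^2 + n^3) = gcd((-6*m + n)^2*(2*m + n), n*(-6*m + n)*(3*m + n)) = 6*m - n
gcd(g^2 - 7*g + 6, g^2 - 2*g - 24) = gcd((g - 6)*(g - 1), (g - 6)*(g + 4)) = g - 6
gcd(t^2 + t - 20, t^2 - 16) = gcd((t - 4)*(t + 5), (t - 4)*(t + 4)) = t - 4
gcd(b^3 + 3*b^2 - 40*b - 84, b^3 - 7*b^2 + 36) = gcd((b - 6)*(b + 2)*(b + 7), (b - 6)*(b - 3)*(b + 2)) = b^2 - 4*b - 12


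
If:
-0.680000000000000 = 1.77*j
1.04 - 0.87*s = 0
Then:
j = -0.38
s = 1.20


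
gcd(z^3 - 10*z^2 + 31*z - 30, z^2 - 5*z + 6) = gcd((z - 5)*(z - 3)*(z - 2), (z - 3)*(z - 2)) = z^2 - 5*z + 6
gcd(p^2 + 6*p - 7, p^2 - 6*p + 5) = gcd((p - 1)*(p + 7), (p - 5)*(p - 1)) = p - 1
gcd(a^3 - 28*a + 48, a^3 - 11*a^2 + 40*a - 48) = a - 4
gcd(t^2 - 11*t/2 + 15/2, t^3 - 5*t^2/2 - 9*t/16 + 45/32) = t - 5/2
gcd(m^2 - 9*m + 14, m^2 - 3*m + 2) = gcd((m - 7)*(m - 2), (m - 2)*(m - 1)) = m - 2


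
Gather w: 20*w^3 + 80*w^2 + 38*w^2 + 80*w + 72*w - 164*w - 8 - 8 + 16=20*w^3 + 118*w^2 - 12*w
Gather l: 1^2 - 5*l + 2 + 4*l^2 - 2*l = 4*l^2 - 7*l + 3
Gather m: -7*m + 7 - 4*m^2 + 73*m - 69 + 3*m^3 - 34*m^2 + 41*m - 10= 3*m^3 - 38*m^2 + 107*m - 72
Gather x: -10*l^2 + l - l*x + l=-10*l^2 - l*x + 2*l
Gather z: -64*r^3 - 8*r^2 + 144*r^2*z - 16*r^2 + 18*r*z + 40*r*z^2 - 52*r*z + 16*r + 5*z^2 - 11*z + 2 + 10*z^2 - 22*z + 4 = -64*r^3 - 24*r^2 + 16*r + z^2*(40*r + 15) + z*(144*r^2 - 34*r - 33) + 6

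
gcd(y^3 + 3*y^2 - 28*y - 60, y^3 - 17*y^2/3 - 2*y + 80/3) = y^2 - 3*y - 10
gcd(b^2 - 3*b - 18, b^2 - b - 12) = b + 3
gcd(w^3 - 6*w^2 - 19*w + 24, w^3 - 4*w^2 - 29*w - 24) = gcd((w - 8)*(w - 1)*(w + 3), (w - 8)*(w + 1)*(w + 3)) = w^2 - 5*w - 24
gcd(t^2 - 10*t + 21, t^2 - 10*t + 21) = t^2 - 10*t + 21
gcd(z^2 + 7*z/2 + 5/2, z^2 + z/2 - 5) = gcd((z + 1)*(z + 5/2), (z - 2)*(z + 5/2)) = z + 5/2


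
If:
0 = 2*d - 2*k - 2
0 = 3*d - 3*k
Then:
No Solution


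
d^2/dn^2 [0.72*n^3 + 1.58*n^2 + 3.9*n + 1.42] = 4.32*n + 3.16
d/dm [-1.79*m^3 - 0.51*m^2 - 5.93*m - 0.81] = -5.37*m^2 - 1.02*m - 5.93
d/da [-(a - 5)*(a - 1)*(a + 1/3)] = -3*a^2 + 34*a/3 - 3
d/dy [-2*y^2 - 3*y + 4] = -4*y - 3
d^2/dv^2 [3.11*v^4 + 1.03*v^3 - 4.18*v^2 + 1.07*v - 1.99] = 37.32*v^2 + 6.18*v - 8.36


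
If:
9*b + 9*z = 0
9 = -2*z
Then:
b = 9/2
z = -9/2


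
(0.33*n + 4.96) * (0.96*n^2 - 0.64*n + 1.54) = 0.3168*n^3 + 4.5504*n^2 - 2.6662*n + 7.6384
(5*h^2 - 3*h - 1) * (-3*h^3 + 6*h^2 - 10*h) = -15*h^5 + 39*h^4 - 65*h^3 + 24*h^2 + 10*h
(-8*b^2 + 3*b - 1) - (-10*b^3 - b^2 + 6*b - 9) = 10*b^3 - 7*b^2 - 3*b + 8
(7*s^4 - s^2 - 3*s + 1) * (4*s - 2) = 28*s^5 - 14*s^4 - 4*s^3 - 10*s^2 + 10*s - 2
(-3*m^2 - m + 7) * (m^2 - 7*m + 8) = -3*m^4 + 20*m^3 - 10*m^2 - 57*m + 56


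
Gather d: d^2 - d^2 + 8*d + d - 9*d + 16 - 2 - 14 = 0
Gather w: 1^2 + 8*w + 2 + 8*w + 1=16*w + 4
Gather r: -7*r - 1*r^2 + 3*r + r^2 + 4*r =0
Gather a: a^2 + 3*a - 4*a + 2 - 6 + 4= a^2 - a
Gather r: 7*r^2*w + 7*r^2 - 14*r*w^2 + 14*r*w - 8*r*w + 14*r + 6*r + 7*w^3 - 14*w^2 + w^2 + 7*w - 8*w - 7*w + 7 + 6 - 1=r^2*(7*w + 7) + r*(-14*w^2 + 6*w + 20) + 7*w^3 - 13*w^2 - 8*w + 12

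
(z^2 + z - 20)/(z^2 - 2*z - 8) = (z + 5)/(z + 2)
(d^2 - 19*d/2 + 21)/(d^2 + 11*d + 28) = (d^2 - 19*d/2 + 21)/(d^2 + 11*d + 28)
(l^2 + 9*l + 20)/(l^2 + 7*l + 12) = (l + 5)/(l + 3)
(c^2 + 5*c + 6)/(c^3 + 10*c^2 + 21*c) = (c + 2)/(c*(c + 7))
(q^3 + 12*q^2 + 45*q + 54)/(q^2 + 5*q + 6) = (q^2 + 9*q + 18)/(q + 2)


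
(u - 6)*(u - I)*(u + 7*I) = u^3 - 6*u^2 + 6*I*u^2 + 7*u - 36*I*u - 42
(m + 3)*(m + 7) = m^2 + 10*m + 21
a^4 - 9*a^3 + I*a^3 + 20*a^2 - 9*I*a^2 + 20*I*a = a*(a - 5)*(a - 4)*(a + I)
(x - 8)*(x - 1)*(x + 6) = x^3 - 3*x^2 - 46*x + 48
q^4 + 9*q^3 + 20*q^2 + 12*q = q*(q + 1)*(q + 2)*(q + 6)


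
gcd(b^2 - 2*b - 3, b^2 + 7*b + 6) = b + 1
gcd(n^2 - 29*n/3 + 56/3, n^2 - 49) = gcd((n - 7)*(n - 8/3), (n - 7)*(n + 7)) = n - 7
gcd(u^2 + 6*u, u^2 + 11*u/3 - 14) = u + 6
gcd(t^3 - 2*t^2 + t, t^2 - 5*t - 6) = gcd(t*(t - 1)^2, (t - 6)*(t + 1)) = 1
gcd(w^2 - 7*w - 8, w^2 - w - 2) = w + 1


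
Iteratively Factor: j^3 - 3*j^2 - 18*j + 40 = (j + 4)*(j^2 - 7*j + 10) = (j - 2)*(j + 4)*(j - 5)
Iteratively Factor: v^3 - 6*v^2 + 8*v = (v - 4)*(v^2 - 2*v) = (v - 4)*(v - 2)*(v)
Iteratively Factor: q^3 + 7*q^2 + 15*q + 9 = (q + 3)*(q^2 + 4*q + 3) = (q + 3)^2*(q + 1)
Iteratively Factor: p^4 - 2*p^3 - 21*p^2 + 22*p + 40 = (p + 4)*(p^3 - 6*p^2 + 3*p + 10) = (p - 2)*(p + 4)*(p^2 - 4*p - 5) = (p - 5)*(p - 2)*(p + 4)*(p + 1)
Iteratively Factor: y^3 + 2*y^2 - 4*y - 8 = (y - 2)*(y^2 + 4*y + 4) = (y - 2)*(y + 2)*(y + 2)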